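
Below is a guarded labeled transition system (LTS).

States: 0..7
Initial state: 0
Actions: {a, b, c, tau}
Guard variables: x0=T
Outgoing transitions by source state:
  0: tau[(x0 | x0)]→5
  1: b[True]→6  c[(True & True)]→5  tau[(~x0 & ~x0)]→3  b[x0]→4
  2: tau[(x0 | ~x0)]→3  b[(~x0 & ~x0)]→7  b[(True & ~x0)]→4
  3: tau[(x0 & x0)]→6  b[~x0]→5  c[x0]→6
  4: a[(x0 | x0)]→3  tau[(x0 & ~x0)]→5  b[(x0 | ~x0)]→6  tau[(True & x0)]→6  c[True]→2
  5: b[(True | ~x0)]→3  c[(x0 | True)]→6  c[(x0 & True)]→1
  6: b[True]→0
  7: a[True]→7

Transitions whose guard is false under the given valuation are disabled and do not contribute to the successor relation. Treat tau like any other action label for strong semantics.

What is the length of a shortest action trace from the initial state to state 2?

Answer: 4

Trace:
Layered search for 2:
  L0 = {0}
  L1 = {5}
  L2 = {1,3,6}
  L3 = {4}
  L4 = {2}
depth(2)=4, e.g. tau·c·b·c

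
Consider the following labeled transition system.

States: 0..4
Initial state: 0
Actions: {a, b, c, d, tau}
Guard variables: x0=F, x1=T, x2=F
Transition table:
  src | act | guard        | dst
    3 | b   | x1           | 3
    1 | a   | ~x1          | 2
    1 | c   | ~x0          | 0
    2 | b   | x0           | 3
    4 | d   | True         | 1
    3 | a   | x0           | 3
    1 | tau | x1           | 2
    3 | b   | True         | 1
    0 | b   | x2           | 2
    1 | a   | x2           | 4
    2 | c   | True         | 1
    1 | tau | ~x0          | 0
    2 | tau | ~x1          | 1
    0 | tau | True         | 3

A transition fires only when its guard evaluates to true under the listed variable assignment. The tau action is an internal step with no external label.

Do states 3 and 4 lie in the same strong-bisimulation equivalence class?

Refine partition for ~:
  π0 = {{0,1,2,3,4}}
  π1 = {{0},{1},{2},{3},{4}}
5 equivalence class(es) (converged in 2)
[3]={3}  [4]={4}

Answer: NOT BISIMILAR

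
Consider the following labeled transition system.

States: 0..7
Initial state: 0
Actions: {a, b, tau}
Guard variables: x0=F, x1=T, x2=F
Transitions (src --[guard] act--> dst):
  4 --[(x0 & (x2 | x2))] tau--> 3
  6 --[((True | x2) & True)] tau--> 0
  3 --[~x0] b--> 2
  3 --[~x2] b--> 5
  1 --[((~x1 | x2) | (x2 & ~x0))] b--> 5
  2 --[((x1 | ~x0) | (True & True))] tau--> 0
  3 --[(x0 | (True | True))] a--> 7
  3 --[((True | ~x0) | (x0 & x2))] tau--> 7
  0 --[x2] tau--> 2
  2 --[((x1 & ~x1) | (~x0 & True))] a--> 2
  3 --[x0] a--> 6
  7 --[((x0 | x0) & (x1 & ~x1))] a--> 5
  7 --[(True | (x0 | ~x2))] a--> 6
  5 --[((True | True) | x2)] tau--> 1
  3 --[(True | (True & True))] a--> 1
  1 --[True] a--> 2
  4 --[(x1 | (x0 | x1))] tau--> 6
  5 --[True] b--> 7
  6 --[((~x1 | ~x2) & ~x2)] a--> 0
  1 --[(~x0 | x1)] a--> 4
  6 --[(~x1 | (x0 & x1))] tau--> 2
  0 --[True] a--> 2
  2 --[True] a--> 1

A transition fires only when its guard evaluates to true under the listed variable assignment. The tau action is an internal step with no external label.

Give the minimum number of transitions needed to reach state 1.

BFS to 1:
  L0 = {0}
  L1 = {2}
  L2 = {1}
depth(1)=2, e.g. a·a

Answer: 2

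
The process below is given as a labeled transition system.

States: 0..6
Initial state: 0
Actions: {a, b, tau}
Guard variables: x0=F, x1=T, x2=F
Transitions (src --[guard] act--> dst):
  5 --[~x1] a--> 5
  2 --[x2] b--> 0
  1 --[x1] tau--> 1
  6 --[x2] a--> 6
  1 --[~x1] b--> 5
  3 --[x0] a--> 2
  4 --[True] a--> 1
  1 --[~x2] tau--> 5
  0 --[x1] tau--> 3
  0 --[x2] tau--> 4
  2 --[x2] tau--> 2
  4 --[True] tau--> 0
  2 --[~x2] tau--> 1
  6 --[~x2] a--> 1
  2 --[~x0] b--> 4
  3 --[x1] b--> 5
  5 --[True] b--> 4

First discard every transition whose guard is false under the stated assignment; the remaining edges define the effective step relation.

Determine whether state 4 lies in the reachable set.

After dropping false guards: 10 live edges.
L0 = {0}
L1 = {3}  cumulative {0,3}
L2 = {5}  cumulative {0,3,5}
L3 = {4}  cumulative {0,3,4,5}
L4 = {1}  cumulative {0,1,3,4,5}
Reach set: {0,1,3,4,5}
witness 4: tau·b·b

Answer: REACHABLE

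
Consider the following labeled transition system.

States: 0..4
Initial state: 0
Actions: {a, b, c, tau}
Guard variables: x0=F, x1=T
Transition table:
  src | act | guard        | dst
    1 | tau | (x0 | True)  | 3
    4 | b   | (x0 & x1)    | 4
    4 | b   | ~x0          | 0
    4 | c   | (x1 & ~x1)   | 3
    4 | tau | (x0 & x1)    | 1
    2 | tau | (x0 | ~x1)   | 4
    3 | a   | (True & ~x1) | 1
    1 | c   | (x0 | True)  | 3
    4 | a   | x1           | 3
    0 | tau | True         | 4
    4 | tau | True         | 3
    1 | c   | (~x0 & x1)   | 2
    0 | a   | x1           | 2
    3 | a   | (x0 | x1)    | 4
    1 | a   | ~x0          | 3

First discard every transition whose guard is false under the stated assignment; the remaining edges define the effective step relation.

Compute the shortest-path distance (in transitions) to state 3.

Answer: 2

Working:
Layered search for 3:
  depth 0: {0}
  depth 1: {2,4}
  depth 2: {3}
depth(3)=2, e.g. tau·a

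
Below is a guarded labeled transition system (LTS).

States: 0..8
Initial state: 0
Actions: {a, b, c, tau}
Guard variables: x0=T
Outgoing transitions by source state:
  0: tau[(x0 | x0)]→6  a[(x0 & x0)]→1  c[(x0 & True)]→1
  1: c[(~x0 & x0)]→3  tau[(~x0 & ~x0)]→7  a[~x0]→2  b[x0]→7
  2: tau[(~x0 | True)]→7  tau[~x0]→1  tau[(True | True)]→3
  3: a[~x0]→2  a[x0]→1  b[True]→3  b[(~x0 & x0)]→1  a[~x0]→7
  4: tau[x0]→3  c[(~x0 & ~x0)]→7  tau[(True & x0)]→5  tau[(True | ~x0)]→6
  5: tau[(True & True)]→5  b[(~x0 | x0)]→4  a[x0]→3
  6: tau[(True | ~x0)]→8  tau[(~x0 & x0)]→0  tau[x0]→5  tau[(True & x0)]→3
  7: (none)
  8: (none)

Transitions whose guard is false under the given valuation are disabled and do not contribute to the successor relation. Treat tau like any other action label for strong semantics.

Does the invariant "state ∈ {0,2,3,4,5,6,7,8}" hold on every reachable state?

Allowed set {0,2,3,4,5,6,7,8}
R = {0,1,3,4,5,6,7,8}
  0: ok
  1: ✗ unsafe
  3: ok
  4: ok
  5: ok
  6: ok
  7: ok
  8: ok
reach 1 via a — violates

Answer: INVARIANT VIOLATED at state 1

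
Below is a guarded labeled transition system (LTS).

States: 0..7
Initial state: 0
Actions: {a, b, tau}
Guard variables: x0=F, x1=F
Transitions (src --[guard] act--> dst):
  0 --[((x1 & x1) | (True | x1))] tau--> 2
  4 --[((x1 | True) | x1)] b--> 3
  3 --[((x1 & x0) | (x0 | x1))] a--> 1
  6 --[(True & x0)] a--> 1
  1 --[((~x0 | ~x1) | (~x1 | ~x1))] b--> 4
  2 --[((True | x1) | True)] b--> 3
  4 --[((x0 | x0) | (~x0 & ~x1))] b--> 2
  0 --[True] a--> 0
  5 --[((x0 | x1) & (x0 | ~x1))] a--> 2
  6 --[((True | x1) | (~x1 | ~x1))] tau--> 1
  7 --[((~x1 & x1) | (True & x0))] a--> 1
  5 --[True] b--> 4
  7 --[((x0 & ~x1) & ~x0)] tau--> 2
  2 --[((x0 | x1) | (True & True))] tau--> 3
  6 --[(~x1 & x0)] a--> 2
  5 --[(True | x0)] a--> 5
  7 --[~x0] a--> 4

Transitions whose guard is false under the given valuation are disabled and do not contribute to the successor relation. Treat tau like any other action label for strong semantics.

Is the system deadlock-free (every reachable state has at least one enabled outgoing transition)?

Answer: DEADLOCK at state 3

Working:
Reachable = {0,2,3}
  0: a→0  tau→2  [deg 2]
  2: b→3  tau→3  [deg 2]
  3: ∅  [STUCK]
trace reaching 3: tau·b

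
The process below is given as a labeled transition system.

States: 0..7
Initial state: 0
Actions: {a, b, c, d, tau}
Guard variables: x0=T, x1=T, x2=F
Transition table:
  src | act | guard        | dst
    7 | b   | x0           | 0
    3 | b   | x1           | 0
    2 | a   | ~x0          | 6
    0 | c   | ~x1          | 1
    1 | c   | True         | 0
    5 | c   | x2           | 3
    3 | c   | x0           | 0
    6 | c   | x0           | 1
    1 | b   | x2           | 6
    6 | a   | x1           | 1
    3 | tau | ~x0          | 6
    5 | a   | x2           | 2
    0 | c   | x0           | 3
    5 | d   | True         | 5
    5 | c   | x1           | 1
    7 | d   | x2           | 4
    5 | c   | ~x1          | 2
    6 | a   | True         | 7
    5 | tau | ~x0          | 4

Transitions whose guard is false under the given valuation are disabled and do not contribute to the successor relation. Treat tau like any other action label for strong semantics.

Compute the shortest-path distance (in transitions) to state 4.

Answer: UNREACHABLE

Working:
BFS to 4:
  Layer 0: {0}
  Layer 1: {3}
4 never appears.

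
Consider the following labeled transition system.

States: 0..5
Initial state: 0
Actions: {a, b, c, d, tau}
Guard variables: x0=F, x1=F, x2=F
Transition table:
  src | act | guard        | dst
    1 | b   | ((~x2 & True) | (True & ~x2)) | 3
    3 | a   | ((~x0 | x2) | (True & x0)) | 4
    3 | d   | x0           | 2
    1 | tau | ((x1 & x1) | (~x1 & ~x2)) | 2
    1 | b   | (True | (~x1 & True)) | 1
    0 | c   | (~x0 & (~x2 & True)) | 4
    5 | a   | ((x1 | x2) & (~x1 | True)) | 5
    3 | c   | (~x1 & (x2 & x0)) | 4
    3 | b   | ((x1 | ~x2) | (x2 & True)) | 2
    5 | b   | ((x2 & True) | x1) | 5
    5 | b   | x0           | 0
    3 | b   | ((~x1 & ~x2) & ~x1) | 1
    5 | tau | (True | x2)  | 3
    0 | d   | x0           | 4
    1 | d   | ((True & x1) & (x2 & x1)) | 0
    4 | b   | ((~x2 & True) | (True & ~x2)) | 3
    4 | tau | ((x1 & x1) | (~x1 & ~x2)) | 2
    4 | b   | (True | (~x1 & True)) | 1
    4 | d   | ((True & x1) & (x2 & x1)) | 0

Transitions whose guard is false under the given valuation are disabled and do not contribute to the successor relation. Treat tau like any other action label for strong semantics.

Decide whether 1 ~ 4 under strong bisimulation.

Refine partition for ~:
  π0 = {{0,1,2,3,4,5}}
  π1 = {{0},{1,4},{2},{3},{5}}
5 equivalence class(es) (converged in 2)
1∈{1,4}, 4∈{1,4}

Answer: BISIMILAR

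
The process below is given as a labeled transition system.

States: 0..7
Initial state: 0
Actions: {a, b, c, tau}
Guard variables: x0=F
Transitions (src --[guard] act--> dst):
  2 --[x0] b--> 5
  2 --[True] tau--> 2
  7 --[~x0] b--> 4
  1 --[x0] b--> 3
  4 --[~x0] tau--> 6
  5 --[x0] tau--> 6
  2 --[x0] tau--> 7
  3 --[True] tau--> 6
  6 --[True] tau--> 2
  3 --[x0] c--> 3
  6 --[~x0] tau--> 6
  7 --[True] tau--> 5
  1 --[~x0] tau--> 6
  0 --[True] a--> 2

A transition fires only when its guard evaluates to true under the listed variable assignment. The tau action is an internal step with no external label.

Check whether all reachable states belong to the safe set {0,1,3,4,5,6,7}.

Answer: INVARIANT VIOLATED at state 2

Analysis:
Allowed set {0,1,3,4,5,6,7}
Reach set: {0,2}
  0: ok
  2: VIOLATES
witness against invariant: a → 2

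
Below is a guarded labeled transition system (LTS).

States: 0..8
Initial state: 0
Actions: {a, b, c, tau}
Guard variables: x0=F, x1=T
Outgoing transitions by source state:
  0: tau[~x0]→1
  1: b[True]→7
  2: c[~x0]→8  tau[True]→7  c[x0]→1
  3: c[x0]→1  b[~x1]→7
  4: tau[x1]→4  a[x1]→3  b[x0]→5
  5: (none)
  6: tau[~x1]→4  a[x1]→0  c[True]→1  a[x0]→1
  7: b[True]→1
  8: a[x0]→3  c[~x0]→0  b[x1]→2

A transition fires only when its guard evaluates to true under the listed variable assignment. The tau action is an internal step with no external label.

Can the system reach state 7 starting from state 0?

Answer: REACHABLE

Working:
11 transition(s) survive guard evaluation.
depth 0: {0}
depth 1: {1}  now seen {0,1}
depth 2: {7}  now seen {0,1,7}
R = {0,1,7}
witness 7: tau·b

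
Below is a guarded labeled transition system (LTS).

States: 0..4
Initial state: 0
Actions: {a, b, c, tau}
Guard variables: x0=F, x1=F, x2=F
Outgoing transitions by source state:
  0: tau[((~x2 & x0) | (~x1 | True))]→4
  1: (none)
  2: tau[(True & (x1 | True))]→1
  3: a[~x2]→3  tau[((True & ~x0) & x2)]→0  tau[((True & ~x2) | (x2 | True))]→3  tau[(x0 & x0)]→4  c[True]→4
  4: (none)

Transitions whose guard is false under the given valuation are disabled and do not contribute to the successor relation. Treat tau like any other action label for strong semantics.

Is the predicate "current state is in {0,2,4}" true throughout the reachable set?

Inv-set: {0,2,4}
Reach set: {0,4}
  0: ✓
  4: ✓

Answer: INVARIANT HOLDS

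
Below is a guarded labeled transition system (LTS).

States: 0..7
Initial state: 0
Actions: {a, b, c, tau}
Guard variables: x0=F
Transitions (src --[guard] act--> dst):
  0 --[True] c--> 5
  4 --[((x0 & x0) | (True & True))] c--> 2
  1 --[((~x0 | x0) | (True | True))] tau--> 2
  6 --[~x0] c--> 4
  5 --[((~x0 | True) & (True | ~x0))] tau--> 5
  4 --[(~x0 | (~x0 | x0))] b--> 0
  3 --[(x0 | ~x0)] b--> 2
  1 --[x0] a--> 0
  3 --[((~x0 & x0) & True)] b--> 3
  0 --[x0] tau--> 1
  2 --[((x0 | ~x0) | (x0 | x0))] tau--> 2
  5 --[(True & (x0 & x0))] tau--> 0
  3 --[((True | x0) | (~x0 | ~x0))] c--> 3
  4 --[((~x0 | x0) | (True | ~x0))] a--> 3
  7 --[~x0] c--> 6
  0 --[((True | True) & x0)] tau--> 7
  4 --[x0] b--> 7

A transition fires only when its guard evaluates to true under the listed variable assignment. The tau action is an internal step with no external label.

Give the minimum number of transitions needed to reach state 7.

BFS to 7:
  L0 = {0}
  L1 = {5}
7 never appears.

Answer: UNREACHABLE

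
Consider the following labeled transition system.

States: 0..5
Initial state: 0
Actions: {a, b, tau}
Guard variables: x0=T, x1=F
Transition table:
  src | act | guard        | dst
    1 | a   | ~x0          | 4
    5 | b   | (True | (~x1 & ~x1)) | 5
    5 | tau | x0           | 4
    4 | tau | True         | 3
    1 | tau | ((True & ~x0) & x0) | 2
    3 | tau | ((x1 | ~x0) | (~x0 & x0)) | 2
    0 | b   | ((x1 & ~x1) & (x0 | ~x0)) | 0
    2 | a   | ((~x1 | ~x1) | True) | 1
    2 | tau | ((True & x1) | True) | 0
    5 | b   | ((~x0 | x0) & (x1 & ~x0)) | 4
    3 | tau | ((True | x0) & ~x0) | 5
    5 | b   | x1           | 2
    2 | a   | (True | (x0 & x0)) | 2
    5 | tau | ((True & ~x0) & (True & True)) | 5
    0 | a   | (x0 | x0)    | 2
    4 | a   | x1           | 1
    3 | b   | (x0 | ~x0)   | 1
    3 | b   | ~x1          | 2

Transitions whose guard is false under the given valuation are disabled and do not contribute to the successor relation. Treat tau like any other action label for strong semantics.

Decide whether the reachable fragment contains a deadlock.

Answer: DEADLOCK at state 1

Working:
Reachable = {0,1,2}
  0: a→2  [deg 1]
  1: ∅  [no exit]
  2: a→1  a→2  tau→0  [deg 3]
witness 1: a·a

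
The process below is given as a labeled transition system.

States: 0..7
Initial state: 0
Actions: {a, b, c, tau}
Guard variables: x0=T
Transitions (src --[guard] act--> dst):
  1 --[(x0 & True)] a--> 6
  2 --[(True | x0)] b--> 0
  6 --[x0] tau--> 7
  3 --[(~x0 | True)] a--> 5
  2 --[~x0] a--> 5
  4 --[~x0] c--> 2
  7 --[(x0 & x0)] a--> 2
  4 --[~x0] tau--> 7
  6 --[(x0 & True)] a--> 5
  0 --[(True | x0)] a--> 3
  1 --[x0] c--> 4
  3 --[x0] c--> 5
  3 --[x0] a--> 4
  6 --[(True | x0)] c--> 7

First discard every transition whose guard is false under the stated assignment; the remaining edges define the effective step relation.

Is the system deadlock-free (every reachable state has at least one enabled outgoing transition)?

Reach set: {0,3,4,5}
  0: a→3  [deg 1]
  3: a→4  a→5  c→5  [deg 3]
  4: ∅  [deadlock]
  5: ∅  [deadlock]
trace reaching 4: a·a

Answer: DEADLOCK at state 4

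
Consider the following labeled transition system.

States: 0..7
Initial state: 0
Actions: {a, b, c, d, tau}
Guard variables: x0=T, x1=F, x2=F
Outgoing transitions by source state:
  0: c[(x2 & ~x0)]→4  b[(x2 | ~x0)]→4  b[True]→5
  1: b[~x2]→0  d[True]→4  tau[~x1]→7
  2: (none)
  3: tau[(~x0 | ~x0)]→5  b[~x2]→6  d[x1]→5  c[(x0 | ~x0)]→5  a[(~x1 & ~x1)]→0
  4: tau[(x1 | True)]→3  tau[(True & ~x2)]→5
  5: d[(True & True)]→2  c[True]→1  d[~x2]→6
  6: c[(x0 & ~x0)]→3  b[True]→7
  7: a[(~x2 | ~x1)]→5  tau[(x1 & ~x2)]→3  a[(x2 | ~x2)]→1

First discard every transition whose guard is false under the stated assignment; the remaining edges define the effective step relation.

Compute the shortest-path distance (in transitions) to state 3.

Answer: 4

Analysis:
Layered search for 3:
  L0 = {0}
  L1 = {5}
  L2 = {1,2,6}
  L3 = {4,7}
  L4 = {3}
first hit 3 at d=4 via b·c·d·tau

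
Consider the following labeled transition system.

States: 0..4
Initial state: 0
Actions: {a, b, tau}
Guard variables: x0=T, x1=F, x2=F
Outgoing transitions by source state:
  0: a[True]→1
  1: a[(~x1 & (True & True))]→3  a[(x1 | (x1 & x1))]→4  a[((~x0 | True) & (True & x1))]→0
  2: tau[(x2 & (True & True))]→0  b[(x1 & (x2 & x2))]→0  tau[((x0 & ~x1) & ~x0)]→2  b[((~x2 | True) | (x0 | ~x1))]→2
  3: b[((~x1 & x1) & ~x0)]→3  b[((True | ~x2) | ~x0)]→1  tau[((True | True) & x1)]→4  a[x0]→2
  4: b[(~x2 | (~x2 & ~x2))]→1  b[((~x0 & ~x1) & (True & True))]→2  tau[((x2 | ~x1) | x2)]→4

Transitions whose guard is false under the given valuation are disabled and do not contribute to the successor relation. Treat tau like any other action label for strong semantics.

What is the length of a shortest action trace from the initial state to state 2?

Answer: 3

Working:
BFS to 2:
  Layer 0: {0}
  Layer 1: {1}
  Layer 2: {3}
  Layer 3: {2}
2 enters at depth 3; path a·a·a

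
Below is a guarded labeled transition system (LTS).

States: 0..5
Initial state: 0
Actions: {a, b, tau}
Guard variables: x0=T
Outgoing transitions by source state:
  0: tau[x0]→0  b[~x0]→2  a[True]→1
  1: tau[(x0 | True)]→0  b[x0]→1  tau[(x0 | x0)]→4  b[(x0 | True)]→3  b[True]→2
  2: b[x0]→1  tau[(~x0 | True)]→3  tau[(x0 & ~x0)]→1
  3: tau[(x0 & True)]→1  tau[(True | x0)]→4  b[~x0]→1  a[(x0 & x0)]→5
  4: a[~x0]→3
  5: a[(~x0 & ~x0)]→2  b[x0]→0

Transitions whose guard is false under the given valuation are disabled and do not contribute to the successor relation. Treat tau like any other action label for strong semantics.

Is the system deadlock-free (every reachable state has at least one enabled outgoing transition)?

Answer: DEADLOCK at state 4

Analysis:
Reachable = {0,1,2,3,4,5}
  0: a→1  tau→0  [deg 2]
  1: b→1  b→2  b→3  tau→0  tau→4  [deg 5]
  2: b→1  tau→3  [deg 2]
  3: a→5  tau→1  tau→4  [deg 3]
  4: ∅  [STUCK]
  5: b→0  [deg 1]
Path to 4: a·tau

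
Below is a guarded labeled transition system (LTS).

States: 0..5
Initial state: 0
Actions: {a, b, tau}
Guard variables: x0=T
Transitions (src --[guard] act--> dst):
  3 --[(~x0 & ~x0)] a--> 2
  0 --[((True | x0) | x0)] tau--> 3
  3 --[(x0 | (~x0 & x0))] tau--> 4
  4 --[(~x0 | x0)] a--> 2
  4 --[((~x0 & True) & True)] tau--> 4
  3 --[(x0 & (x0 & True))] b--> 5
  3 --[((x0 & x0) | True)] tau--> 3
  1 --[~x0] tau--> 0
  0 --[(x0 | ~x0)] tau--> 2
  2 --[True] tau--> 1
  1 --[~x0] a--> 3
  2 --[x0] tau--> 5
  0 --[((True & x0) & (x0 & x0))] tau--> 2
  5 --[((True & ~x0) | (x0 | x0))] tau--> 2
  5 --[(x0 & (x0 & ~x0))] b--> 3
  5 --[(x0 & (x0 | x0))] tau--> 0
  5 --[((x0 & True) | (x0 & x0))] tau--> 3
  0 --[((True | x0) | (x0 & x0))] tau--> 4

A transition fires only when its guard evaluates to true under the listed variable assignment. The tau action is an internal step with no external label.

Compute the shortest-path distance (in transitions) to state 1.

Answer: 2

Analysis:
Breadth-first toward 1:
  Layer 0: {0}
  Layer 1: {2,3,4}
  Layer 2: {1,5}
1 enters at depth 2; path tau·tau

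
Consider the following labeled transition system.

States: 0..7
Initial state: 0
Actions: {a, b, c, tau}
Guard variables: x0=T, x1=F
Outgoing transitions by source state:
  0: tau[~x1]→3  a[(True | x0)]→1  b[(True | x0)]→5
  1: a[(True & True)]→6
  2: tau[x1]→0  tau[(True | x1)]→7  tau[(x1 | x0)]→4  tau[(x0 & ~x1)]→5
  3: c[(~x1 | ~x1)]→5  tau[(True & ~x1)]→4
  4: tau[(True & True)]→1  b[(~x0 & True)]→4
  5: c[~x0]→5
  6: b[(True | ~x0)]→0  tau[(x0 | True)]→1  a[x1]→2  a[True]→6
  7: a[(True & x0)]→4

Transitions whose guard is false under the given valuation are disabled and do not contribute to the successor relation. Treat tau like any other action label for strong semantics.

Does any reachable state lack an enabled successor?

Answer: DEADLOCK at state 5

Trace:
Reach set: {0,1,3,4,5,6}
  0: a→1  b→5  tau→3  [3 out]
  1: a→6  [1 out]
  3: c→5  tau→4  [2 out]
  4: tau→1  [1 out]
  5: ∅  [deadlock]
  6: a→6  b→0  tau→1  [3 out]
trace reaching 5: b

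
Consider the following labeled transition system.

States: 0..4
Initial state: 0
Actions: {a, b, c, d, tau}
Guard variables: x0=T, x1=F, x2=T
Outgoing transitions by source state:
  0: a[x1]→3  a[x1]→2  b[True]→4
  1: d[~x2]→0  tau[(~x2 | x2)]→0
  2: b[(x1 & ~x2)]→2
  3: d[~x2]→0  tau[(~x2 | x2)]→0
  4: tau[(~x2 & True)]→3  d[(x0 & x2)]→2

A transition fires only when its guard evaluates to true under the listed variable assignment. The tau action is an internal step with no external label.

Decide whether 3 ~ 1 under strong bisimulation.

Compute ~ classes (split until stable):
  P[0] = {{0,1,2,3,4}}
  P[1] = {{0},{1,3},{2},{4}}
4 equivalence class(es) (converged in 2)
[3]={1,3}  [1]={1,3}

Answer: BISIMILAR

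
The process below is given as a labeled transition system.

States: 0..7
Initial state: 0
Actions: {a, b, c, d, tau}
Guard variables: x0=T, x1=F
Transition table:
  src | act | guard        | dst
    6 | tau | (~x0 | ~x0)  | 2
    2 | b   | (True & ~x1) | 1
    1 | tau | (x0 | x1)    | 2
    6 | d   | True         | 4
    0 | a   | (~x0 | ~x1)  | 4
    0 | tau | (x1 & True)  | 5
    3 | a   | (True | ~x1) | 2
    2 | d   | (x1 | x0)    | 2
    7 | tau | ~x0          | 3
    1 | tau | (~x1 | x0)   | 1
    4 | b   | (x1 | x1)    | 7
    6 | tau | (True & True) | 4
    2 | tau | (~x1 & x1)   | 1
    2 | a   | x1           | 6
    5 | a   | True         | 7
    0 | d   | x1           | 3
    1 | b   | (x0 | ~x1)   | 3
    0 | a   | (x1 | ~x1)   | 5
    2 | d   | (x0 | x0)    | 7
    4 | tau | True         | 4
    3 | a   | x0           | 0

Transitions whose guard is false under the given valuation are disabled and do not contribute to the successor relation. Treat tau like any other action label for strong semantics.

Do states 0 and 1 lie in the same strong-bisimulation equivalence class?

Bisimulation quotient by refinement:
  π0 = {{0,1,2,3,4,5,6,7}}
  π1 = {{0,3,5},{1},{2},{4},{6},{7}}
  π2 = {{0},{1},{2},{3},{4},{5},{6},{7}}
8 equivalence class(es) (converged in 3)
class of 0: {0}; class of 1: {1}

Answer: NOT BISIMILAR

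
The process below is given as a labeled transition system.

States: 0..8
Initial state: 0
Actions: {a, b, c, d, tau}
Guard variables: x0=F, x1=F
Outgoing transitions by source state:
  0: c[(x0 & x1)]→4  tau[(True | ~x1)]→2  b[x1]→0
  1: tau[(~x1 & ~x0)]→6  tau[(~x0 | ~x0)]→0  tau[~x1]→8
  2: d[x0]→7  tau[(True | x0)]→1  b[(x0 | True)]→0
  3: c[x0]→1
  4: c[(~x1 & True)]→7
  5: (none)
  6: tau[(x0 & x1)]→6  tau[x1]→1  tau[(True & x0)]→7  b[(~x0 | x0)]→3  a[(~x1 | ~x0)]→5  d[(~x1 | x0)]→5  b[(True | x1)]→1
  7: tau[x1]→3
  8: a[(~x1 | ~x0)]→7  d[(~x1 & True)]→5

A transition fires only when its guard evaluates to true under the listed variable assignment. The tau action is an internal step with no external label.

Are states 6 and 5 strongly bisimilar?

Answer: NOT BISIMILAR

Trace:
Refine partition for ~:
  P[0] = {{0,1,2,3,4,5,6,7,8}}
  P[1] = {{0,1},{2},{3,5,7},{4},{6},{8}}
  P[2] = {{0},{1},{2},{3,5,7},{4},{6},{8}}
stable after 3 split(s): 7 block(s)
[6]={6}  [5]={3,5,7}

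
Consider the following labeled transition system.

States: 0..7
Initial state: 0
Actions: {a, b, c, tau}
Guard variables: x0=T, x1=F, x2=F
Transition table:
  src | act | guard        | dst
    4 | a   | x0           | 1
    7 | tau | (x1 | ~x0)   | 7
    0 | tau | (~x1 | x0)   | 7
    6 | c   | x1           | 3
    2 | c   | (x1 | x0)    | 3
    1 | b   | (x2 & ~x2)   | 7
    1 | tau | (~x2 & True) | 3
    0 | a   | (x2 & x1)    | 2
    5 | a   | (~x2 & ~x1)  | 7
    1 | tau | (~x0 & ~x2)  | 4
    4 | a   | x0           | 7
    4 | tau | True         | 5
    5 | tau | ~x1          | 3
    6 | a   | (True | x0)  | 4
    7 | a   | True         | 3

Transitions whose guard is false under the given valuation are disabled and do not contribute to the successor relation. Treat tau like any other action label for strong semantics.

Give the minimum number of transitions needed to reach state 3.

Breadth-first toward 3:
  depth 0: {0}
  depth 1: {7}
  depth 2: {3}
depth(3)=2, e.g. tau·a

Answer: 2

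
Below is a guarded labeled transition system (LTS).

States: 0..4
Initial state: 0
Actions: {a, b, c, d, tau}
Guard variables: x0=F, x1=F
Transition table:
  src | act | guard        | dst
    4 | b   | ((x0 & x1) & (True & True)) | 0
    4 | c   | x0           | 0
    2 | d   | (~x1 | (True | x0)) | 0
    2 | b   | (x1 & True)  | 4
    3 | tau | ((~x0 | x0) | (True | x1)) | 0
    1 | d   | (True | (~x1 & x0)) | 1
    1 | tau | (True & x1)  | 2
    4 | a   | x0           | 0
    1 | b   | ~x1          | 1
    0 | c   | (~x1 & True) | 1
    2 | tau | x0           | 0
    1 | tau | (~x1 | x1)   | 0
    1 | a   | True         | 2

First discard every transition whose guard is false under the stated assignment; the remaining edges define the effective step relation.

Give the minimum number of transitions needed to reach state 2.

Breadth-first toward 2:
  L0 = {0}
  L1 = {1}
  L2 = {2}
depth(2)=2, e.g. c·a

Answer: 2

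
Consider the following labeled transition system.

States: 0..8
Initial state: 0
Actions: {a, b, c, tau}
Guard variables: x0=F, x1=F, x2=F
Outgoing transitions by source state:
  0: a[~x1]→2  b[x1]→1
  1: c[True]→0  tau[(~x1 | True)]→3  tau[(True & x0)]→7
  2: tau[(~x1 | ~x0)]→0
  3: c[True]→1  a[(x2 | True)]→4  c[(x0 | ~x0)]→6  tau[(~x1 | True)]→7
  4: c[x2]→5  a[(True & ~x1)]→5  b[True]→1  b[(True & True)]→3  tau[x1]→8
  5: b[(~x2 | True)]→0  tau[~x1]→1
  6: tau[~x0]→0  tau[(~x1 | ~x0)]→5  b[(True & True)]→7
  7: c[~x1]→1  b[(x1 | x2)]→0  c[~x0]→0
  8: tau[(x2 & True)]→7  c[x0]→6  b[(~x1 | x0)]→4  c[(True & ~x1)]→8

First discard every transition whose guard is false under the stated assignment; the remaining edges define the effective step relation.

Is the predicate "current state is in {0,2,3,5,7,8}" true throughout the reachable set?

Answer: INVARIANT HOLDS

Working:
Safe = {0,2,3,5,7,8}
R = {0,2}
  0: ✓
  2: ✓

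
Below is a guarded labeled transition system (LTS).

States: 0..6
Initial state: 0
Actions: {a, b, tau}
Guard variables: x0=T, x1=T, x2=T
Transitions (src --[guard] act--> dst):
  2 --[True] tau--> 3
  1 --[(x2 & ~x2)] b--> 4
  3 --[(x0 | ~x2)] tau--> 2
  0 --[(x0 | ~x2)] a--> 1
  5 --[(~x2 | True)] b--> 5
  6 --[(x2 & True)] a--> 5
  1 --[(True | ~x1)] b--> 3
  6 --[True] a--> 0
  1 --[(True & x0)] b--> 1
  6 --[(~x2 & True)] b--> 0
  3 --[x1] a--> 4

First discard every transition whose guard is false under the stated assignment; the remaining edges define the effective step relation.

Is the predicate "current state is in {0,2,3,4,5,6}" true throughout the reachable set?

Inv-set: {0,2,3,4,5,6}
Reach set: {0,1,2,3,4}
  0: ok
  1: VIOLATES
  2: ok
  3: ok
  4: ok
counterexample path to 1: a

Answer: INVARIANT VIOLATED at state 1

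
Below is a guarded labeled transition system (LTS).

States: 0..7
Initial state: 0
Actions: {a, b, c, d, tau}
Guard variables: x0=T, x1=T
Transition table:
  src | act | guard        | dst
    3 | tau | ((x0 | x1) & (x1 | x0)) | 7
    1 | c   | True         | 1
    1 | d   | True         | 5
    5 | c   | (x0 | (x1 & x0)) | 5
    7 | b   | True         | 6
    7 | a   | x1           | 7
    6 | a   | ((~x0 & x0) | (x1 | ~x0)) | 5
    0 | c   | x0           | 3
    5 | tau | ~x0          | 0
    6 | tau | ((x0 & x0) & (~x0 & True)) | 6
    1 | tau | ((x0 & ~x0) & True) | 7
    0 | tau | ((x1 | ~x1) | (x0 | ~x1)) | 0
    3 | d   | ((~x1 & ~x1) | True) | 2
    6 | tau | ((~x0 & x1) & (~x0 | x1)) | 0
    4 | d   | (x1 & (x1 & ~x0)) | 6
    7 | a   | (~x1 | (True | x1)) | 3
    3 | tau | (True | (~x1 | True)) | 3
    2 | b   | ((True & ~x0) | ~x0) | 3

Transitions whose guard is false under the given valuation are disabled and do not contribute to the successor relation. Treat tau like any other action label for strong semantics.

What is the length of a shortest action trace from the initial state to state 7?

Breadth-first toward 7:
  L0 = {0}
  L1 = {3}
  L2 = {2,7}
first hit 7 at d=2 via c·tau

Answer: 2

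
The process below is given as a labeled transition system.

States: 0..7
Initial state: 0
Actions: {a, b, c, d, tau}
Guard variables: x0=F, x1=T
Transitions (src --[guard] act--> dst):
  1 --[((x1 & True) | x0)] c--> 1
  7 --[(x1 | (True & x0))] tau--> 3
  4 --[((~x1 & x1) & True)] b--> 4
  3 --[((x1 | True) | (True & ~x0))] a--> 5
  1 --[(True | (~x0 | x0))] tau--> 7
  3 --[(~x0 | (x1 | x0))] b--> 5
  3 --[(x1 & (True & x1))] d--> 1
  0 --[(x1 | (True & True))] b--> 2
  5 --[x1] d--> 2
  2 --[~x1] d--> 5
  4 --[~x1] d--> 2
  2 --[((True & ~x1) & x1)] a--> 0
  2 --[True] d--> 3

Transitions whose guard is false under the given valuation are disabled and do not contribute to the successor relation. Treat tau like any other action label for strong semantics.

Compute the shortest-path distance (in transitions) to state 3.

Answer: 2

Working:
Layered search for 3:
  Layer 0: {0}
  Layer 1: {2}
  Layer 2: {3}
depth(3)=2, e.g. b·d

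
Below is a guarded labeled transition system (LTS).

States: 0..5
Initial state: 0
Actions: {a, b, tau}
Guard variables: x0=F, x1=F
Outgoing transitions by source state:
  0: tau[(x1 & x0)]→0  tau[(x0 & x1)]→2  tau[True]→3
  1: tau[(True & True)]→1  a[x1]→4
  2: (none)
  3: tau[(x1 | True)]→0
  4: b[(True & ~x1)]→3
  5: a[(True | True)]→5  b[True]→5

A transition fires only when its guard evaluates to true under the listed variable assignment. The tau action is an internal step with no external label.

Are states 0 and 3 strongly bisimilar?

Answer: BISIMILAR

Analysis:
Refine partition for ~:
  P[0] = {{0,1,2,3,4,5}}
  P[1] = {{0,1,3},{2},{4},{5}}
stable after 2 split(s): 4 block(s)
class of 0: {0,1,3}; class of 3: {0,1,3}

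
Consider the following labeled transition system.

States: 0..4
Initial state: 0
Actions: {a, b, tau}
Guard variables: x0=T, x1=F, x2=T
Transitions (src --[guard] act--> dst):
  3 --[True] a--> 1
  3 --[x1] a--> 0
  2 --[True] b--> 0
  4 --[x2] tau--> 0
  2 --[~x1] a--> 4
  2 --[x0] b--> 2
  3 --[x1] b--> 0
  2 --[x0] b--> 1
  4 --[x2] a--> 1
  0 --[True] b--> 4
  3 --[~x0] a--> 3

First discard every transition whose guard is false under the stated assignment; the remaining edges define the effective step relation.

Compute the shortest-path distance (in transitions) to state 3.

Answer: UNREACHABLE

Working:
BFS to 3:
  L0 = {0}
  L1 = {4}
  L2 = {1}
3 never appears.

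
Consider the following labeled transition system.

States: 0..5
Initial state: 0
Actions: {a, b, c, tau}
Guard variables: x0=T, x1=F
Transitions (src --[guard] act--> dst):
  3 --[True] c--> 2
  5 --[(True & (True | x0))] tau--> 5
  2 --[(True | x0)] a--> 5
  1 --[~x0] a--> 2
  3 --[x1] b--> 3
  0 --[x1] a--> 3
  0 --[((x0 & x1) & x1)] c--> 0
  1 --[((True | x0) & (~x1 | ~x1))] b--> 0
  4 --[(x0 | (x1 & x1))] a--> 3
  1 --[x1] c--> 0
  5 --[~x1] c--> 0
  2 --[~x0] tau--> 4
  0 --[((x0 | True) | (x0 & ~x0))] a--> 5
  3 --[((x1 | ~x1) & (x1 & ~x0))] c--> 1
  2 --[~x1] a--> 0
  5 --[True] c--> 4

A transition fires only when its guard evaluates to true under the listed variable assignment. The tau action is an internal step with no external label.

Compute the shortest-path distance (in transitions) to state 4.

BFS to 4:
  Layer 0: {0}
  Layer 1: {5}
  Layer 2: {4}
4 enters at depth 2; path a·c

Answer: 2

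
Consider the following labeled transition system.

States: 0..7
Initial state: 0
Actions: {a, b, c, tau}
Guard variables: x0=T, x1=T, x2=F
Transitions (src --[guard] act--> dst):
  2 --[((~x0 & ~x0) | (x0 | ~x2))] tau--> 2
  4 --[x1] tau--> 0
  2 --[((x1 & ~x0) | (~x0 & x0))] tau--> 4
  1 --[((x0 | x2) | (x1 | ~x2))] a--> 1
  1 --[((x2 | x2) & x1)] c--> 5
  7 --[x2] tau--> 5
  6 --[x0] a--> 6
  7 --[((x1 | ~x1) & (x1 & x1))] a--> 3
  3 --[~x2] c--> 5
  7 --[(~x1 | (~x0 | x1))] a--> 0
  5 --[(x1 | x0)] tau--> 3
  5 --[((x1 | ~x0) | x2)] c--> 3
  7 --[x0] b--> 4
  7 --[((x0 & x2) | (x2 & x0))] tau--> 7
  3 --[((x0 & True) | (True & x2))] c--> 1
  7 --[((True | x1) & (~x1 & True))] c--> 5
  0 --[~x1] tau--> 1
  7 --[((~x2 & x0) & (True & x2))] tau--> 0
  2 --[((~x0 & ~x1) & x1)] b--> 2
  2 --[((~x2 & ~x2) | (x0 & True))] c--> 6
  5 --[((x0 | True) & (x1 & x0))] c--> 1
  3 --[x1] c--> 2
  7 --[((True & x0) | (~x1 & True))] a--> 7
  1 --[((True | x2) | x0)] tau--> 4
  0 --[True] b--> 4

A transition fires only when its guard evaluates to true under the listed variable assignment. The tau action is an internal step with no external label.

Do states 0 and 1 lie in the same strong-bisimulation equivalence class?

Answer: NOT BISIMILAR

Working:
Compute ~ classes (split until stable):
  π0 = {{0,1,2,3,4,5,6,7}}
  π1 = {{0},{1},{2,5},{3},{4},{6},{7}}
  π2 = {{0},{1},{2},{3},{4},{5},{6},{7}}
Fixed point at round 3; 8 class(es).
0∈{0}, 1∈{1}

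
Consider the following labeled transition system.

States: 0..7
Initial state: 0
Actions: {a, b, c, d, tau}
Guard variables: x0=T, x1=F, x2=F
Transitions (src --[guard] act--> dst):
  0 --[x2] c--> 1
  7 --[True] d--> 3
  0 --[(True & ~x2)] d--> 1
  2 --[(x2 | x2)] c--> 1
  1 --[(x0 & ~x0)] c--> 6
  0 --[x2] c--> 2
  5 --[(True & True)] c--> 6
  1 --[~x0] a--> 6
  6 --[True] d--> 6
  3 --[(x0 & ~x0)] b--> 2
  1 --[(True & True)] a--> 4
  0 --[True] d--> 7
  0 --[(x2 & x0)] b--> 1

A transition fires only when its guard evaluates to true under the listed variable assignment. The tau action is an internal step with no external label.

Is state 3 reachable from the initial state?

After dropping false guards: 6 live edges.
Layer 0: {0}
Layer 1: {1,7}  total {0,1,7}
Layer 2: {3,4}  total {0,1,3,4,7}
Reachable = {0,1,3,4,7}
trace reaching 3: d·d

Answer: REACHABLE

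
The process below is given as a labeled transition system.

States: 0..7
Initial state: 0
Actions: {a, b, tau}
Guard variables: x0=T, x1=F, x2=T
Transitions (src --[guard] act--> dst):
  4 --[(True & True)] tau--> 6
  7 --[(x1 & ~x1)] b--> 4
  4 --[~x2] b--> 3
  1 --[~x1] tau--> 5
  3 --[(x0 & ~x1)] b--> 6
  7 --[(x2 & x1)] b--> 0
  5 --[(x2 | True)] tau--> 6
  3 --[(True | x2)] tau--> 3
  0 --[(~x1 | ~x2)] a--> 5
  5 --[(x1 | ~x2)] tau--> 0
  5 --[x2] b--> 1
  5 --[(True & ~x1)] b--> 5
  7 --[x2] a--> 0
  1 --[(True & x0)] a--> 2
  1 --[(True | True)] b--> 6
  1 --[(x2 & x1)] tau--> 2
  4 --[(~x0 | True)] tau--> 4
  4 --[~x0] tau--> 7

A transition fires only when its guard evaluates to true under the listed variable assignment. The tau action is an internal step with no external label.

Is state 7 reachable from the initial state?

Guard filter leaves 12 enabled edge(s).
L0 = {0}
L1 = {5}  total {0,5}
L2 = {1,6}  total {0,1,5,6}
L3 = {2}  total {0,1,2,5,6}
R = {0,1,2,5,6}

Answer: UNREACHABLE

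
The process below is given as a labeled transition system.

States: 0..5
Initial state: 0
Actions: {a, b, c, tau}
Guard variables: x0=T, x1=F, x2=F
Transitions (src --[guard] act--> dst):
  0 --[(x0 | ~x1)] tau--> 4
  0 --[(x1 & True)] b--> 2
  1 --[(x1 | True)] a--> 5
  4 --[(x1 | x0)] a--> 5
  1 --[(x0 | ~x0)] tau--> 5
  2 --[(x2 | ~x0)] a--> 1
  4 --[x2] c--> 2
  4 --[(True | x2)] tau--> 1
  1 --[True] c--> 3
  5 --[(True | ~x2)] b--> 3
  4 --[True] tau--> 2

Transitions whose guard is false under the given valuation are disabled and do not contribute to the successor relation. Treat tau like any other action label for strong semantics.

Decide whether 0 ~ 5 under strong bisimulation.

Answer: NOT BISIMILAR

Trace:
Bisimulation quotient by refinement:
  round 0: {{0,1,2,3,4,5}}
  round 1: {{0},{1},{2,3},{4},{5}}
stable after 2 split(s): 5 block(s)
class of 0: {0}; class of 5: {5}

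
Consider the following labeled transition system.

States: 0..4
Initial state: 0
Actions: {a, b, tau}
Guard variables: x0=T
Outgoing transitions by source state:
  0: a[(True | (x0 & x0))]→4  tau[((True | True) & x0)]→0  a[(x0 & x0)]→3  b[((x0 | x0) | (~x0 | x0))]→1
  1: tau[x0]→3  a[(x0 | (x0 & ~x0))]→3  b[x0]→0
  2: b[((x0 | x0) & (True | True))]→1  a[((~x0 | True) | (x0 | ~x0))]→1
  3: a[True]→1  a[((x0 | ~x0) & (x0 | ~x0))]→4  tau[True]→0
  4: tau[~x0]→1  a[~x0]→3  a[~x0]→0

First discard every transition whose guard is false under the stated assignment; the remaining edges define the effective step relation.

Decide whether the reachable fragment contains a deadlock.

Reach set: {0,1,3,4}
  0: a→3  a→4  b→1  tau→0  [4 exit(s)]
  1: a→3  b→0  tau→3  [3 exit(s)]
  3: a→1  a→4  tau→0  [3 exit(s)]
  4: ∅  [deadlock]
witness 4: a

Answer: DEADLOCK at state 4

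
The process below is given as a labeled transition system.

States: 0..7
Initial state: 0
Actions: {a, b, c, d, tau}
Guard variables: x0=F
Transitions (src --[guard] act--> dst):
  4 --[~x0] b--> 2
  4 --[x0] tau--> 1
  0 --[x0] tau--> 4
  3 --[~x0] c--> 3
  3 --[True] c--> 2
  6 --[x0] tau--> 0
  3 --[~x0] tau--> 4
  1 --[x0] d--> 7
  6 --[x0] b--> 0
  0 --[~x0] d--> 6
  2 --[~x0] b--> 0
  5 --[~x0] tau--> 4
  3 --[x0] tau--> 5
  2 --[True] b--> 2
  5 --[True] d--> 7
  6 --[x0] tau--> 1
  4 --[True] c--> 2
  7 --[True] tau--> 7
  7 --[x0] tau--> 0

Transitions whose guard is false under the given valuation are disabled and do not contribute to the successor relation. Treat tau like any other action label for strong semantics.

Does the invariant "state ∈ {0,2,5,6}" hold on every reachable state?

Answer: INVARIANT HOLDS

Working:
Inv-set: {0,2,5,6}
R = {0,6}
  0: safe
  6: safe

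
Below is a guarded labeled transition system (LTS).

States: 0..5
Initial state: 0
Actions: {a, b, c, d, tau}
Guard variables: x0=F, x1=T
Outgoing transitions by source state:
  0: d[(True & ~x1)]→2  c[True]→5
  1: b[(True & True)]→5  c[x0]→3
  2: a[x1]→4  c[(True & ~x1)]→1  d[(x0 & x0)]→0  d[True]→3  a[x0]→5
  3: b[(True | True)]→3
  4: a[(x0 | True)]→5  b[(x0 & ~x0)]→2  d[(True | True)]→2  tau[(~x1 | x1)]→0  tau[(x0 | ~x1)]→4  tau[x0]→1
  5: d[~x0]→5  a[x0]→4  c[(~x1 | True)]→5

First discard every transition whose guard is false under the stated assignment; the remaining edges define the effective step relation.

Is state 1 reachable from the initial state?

Guard filter leaves 10 enabled edge(s).
Layer 0: {0}
Layer 1: {5}  now seen {0,5}
R = {0,5}

Answer: UNREACHABLE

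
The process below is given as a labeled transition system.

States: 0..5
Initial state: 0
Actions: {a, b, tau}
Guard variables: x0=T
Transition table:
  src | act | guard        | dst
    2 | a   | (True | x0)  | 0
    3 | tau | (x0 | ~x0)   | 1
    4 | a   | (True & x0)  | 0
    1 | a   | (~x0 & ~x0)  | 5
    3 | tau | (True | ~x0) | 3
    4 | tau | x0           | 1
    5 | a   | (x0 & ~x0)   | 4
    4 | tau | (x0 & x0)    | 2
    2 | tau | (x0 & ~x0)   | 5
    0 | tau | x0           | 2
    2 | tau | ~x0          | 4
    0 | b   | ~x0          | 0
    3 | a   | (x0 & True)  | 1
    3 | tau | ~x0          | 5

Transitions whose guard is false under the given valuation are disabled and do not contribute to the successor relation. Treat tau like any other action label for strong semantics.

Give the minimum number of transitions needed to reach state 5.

Answer: UNREACHABLE

Analysis:
Layered search for 5:
  Layer 0: {0}
  Layer 1: {2}
5 never appears.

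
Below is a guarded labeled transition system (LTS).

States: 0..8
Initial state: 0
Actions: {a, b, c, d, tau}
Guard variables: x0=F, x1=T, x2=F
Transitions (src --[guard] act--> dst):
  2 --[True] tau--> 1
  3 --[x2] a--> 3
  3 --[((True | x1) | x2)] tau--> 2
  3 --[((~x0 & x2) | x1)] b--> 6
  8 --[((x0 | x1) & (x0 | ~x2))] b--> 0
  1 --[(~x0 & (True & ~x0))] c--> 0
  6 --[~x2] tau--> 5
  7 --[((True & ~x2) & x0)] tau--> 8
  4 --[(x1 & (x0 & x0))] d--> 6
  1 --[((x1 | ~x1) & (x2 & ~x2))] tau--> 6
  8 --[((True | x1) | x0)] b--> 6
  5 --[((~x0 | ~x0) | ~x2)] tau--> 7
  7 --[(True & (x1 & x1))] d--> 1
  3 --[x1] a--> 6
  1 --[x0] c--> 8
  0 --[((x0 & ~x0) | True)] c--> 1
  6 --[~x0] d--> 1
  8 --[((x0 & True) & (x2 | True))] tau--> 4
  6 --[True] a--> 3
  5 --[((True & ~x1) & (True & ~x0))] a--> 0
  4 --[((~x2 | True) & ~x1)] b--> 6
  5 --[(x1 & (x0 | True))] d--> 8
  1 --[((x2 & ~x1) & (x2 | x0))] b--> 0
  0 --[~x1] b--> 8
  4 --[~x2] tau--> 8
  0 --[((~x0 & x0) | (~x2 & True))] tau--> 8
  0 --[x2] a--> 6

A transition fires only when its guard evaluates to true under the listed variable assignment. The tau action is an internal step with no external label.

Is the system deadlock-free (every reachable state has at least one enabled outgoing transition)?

Answer: DEADLOCK-FREE

Trace:
Reach set: {0,1,2,3,5,6,7,8}
  0: c→1  tau→8  [deg 2]
  1: c→0  [deg 1]
  2: tau→1  [deg 1]
  3: a→6  b→6  tau→2  [deg 3]
  5: d→8  tau→7  [deg 2]
  6: a→3  d→1  tau→5  [deg 3]
  7: d→1  [deg 1]
  8: b→0  b→6  [deg 2]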